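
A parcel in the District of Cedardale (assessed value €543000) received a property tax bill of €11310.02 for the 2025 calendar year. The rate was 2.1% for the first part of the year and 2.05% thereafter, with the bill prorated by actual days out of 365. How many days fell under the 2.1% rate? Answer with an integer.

Let d = days at the first rate; then 365 − d days at the second rate.
€543000 × [2.1%·d + 2.05%·(365−d)] / 365 = €11310.02
Solving gives d = 240, so the new rate took effect on 29 August 2025.

240 days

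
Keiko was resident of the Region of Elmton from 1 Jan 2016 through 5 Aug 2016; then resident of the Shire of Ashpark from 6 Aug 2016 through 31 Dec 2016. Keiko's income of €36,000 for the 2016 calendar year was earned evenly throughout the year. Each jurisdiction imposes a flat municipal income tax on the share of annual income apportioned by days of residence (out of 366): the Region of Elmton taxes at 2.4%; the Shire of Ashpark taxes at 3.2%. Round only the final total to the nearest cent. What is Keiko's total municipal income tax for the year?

The Region of Elmton, 1 Jan – 5 Aug 2016: 218 days → €36,000 × 2.4% × 218/366 = €514.6230
The Shire of Ashpark, 6 Aug – 31 Dec 2016: 148 days → €36,000 × 3.2% × 148/366 = €465.8361
Total = €980.4590

€980.46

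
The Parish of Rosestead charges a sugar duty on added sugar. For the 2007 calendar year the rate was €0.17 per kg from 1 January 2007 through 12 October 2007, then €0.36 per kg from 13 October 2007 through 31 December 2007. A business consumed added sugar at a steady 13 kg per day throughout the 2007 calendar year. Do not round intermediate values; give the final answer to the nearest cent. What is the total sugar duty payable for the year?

1 January – 12 October 2007: 285 days × 13 kg/day = 3,705 kg at €0.17/kg → €629.85
13 October – 31 December 2007: 80 days × 13 kg/day = 1,040 kg at €0.36/kg → €374.40

€1,004.25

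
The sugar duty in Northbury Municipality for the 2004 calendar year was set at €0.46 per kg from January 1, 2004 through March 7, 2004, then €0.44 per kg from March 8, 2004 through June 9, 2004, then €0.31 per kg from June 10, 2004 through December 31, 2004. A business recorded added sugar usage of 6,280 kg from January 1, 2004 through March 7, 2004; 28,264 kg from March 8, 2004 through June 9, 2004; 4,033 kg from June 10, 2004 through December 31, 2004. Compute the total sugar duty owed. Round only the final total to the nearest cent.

€16,575.19

January 1 – March 7, 2004: 6,280 kg at €0.46/kg → €2,888.80
March 8 – June 9, 2004: 28,264 kg at €0.44/kg → €12,436.16
June 10 – December 31, 2004: 4,033 kg at €0.31/kg → €1,250.23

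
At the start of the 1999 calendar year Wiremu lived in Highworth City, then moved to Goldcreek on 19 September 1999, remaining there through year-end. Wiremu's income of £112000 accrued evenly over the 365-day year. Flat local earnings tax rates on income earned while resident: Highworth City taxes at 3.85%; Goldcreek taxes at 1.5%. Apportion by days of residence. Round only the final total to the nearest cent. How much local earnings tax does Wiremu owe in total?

Highworth City, 1 January – 18 September 1999: 261 days → £112000 × 3.85% × 261/365 = £3083.3753
Goldcreek, 19 September – 31 December 1999: 104 days → £112000 × 1.5% × 104/365 = £478.6849
Total = £3562.0603

£3562.06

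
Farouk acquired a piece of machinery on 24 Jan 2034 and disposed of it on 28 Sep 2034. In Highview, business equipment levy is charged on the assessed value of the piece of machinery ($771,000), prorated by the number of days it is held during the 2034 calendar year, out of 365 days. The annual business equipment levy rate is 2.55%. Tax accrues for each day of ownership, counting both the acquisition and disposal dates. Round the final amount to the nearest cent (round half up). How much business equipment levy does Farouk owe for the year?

Days held (24 Jan – 28 Sep 2034): 248 out of 365
Tax = $771,000 × 2.55% × 248/365 = $13,358.3671

$13,358.37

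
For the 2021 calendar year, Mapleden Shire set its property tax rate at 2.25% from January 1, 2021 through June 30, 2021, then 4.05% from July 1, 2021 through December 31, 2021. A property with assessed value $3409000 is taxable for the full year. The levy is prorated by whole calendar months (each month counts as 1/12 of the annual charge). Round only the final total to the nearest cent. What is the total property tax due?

January 1 – June 30, 2021: 6 months at 2.25% → $3409000 × 2.25% × 6/12 = $38351.2500
July 1 – December 31, 2021: 6 months at 4.05% → $3409000 × 4.05% × 6/12 = $69032.2500
Total = $107383.5000

$107383.50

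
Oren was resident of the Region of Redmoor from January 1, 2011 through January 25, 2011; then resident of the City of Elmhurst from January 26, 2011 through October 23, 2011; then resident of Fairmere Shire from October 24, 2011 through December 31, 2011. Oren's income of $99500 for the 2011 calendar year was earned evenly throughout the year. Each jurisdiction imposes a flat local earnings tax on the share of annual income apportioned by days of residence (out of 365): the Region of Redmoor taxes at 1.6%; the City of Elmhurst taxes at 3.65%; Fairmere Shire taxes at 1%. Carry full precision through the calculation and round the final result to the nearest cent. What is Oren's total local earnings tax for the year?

$2993.59

The Region of Redmoor, January 1 – January 25, 2011: 25 days → $99500 × 1.6% × 25/365 = $109.0411
The City of Elmhurst, January 26 – October 23, 2011: 271 days → $99500 × 3.65% × 271/365 = $2696.4500
Fairmere Shire, October 24 – December 31, 2011: 69 days → $99500 × 1% × 69/365 = $188.0959
Total = $2993.5870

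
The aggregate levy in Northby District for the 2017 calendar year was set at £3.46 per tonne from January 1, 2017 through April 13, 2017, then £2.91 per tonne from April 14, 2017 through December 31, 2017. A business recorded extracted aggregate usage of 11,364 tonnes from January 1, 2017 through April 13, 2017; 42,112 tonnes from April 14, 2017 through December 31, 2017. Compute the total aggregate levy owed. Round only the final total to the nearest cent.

January 1 – April 13, 2017: 11,364 tonnes at £3.46/tonne → £39319.44
April 14 – December 31, 2017: 42,112 tonnes at £2.91/tonne → £122545.92

£161865.36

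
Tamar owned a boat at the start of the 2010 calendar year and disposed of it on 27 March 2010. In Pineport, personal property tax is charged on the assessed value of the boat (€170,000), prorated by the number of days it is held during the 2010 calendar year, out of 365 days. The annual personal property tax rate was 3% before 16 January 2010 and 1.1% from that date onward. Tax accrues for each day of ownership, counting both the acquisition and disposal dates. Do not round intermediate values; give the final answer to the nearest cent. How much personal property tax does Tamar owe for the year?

€573.34

1 January – 15 January 2010: 15 days at 3% → €170,000 × 3% × 15/365 = €209.5890
16 January – 27 March 2010: 71 days at 1.1% → €170,000 × 1.1% × 71/365 = €363.7534
Total = €573.3425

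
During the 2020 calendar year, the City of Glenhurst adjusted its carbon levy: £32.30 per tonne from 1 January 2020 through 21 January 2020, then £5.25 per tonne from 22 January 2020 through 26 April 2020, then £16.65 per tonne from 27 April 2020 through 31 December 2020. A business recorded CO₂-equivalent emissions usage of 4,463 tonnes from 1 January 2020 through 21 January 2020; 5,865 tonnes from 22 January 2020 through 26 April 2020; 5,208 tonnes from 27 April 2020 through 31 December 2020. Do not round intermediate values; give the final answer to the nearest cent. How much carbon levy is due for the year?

1 January – 21 January 2020: 4,463 tonnes at £32.30/tonne → £144154.90
22 January – 26 April 2020: 5,865 tonnes at £5.25/tonne → £30791.25
27 April – 31 December 2020: 5,208 tonnes at £16.65/tonne → £86713.20

£261659.35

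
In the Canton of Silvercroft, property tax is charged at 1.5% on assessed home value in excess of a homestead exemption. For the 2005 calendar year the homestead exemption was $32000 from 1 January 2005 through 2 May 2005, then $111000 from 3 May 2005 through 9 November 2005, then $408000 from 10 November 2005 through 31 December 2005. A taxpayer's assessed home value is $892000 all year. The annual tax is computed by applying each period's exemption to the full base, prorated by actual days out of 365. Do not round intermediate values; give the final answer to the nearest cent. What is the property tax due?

1 January – 2 May 2005: 122 days, exemption $32000 → ($892000 − $32000) × 1.5% × 122/365 = $4311.7808
3 May – 9 November 2005: 191 days, exemption $111000 → ($892000 − $111000) × 1.5% × 191/365 = $6130.3151
10 November – 31 December 2005: 52 days, exemption $408000 → ($892000 − $408000) × 1.5% × 52/365 = $1034.3014
Total = $11476.3973

$11476.40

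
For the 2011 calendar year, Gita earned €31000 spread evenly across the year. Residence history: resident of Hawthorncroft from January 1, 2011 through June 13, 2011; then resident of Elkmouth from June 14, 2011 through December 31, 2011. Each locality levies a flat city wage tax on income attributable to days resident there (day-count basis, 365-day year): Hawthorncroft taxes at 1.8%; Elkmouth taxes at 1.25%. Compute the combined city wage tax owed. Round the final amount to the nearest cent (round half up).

Hawthorncroft, January 1 – June 13, 2011: 164 days → €31000 × 1.8% × 164/365 = €250.7178
Elkmouth, June 14 – December 31, 2011: 201 days → €31000 × 1.25% × 201/365 = €213.3904
Total = €464.1082

€464.11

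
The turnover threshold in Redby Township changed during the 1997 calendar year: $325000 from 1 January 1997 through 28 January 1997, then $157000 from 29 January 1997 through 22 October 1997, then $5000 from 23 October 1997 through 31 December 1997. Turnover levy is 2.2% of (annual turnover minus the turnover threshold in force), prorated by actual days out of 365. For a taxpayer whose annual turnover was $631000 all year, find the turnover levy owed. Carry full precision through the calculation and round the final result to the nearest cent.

1 January – 28 January 1997: 28 days, exemption $325000 → ($631000 − $325000) × 2.2% × 28/365 = $516.4274
29 January – 22 October 1997: 267 days, exemption $157000 → ($631000 − $157000) × 2.2% × 267/365 = $7628.1534
23 October – 31 December 1997: 70 days, exemption $5000 → ($631000 − $5000) × 2.2% × 70/365 = $2641.2055
Total = $10785.7863

$10785.79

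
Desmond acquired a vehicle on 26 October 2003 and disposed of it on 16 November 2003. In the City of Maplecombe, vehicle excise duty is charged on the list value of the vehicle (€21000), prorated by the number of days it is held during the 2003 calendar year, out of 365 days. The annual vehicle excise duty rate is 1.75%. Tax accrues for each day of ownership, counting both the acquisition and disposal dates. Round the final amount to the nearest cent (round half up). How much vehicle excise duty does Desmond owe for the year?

Days held (26 October – 16 November 2003): 22 out of 365
Tax = €21000 × 1.75% × 22/365 = €22.1507

€22.15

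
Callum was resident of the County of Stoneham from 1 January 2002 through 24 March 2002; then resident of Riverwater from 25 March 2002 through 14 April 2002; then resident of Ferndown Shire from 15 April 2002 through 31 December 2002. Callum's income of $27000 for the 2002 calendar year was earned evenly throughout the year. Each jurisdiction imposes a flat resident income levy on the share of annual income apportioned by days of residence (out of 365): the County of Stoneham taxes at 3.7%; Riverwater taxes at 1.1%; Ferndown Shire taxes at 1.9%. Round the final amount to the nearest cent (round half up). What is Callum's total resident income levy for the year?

The County of Stoneham, 1 January – 24 March 2002: 83 days → $27000 × 3.7% × 83/365 = $227.1699
Riverwater, 25 March – 14 April 2002: 21 days → $27000 × 1.1% × 21/365 = $17.0877
Ferndown Shire, 15 April – 31 December 2002: 261 days → $27000 × 1.9% × 261/365 = $366.8301
Total = $611.0877

$611.09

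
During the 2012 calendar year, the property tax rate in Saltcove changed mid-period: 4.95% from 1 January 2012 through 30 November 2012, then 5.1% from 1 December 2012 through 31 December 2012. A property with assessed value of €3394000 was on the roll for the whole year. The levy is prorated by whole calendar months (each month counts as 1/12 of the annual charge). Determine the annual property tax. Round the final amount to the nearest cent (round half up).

1 January – 30 November 2012: 11 months at 4.95% → €3394000 × 4.95% × 11/12 = €154002.7500
1 December – 31 December 2012: 1 month at 5.1% → €3394000 × 5.1% × 1/12 = €14424.5000
Total = €168427.2500

€168427.25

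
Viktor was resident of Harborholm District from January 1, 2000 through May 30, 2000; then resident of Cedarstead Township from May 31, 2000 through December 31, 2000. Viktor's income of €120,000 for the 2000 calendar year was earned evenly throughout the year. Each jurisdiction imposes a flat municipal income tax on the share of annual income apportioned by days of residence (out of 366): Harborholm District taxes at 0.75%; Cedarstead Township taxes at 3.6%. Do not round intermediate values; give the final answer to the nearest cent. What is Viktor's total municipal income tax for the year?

€2,909.02

Harborholm District, January 1 – May 30, 2000: 151 days → €120,000 × 0.75% × 151/366 = €371.3115
Cedarstead Township, May 31 – December 31, 2000: 215 days → €120,000 × 3.6% × 215/366 = €2,537.7049
Total = €2,909.0164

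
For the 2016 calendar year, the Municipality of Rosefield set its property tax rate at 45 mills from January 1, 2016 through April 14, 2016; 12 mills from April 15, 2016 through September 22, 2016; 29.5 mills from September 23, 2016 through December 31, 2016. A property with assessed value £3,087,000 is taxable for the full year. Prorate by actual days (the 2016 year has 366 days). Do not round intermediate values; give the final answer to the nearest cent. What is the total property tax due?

January 1 – April 14, 2016: 105 days at 45 mills → £3,087,000 × 4.5% × 105/366 = £39,852.6639
April 15 – September 22, 2016: 161 days at 12 mills → £3,087,000 × 1.2% × 161/366 = £16,295.3115
September 23 – December 31, 2016: 100 days at 29.5 mills → £3,087,000 × 2.95% × 100/366 = £24,881.5574
Total = £81,029.5328

£81,029.53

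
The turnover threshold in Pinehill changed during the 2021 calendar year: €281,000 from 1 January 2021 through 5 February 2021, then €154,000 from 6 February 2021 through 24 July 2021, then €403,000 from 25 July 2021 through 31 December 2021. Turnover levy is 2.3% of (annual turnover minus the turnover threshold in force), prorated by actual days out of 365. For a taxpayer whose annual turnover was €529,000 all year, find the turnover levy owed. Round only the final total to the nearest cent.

1 January – 5 February 2021: 36 days, exemption €281,000 → (€529,000 − €281,000) × 2.3% × 36/365 = €562.5863
6 February – 24 July 2021: 169 days, exemption €154,000 → (€529,000 − €154,000) × 2.3% × 169/365 = €3,993.4932
25 July – 31 December 2021: 160 days, exemption €403,000 → (€529,000 − €403,000) × 2.3% × 160/365 = €1,270.3562
Total = €5,826.4356

€5,826.44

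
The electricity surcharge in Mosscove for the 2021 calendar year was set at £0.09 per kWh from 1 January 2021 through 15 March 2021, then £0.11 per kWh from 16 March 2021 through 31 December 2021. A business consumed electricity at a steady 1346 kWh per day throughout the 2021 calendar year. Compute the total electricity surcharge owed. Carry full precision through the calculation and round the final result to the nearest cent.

£52,049.82

1 January – 15 March 2021: 74 days × 1346 kWh/day = 99,604 kWh at £0.09/kWh → £8,964.36
16 March – 31 December 2021: 291 days × 1346 kWh/day = 391,686 kWh at £0.11/kWh → £43,085.46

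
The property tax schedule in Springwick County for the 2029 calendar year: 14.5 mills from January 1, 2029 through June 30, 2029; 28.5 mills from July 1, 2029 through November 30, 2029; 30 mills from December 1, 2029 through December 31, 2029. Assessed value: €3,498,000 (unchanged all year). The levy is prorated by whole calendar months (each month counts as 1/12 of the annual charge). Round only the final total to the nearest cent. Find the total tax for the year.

January 1 – June 30, 2029: 6 months at 14.5 mills → €3,498,000 × 1.45% × 6/12 = €25,360.5000
July 1 – November 30, 2029: 5 months at 28.5 mills → €3,498,000 × 2.85% × 5/12 = €41,538.7500
December 1 – December 31, 2029: 1 month at 30 mills → €3,498,000 × 3% × 1/12 = €8,745.0000
Total = €75,644.2500

€75,644.25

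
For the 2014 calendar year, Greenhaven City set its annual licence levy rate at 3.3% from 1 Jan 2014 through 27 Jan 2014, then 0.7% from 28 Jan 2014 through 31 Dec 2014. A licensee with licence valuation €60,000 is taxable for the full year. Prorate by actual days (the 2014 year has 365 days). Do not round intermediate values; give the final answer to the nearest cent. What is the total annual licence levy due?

€535.40

1 Jan – 27 Jan 2014: 27 days at 3.3% → €60,000 × 3.3% × 27/365 = €146.4658
28 Jan – 31 Dec 2014: 338 days at 0.7% → €60,000 × 0.7% × 338/365 = €388.9315
Total = €535.3973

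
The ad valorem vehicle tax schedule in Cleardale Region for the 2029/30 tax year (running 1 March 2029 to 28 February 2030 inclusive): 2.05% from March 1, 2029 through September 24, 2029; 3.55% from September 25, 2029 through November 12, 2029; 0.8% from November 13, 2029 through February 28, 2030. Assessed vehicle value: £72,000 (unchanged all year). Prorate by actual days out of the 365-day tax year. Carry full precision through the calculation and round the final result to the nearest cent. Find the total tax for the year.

March 1 – September 24, 2029: 208 days at 2.05% → £72,000 × 2.05% × 208/365 = £841.1178
September 25 – November 12, 2029: 49 days at 3.55% → £72,000 × 3.55% × 49/365 = £343.1342
November 13, 2029 – February 28, 2030: 108 days at 0.8% → £72,000 × 0.8% × 108/365 = £170.4329
Total = £1,354.6849

£1,354.68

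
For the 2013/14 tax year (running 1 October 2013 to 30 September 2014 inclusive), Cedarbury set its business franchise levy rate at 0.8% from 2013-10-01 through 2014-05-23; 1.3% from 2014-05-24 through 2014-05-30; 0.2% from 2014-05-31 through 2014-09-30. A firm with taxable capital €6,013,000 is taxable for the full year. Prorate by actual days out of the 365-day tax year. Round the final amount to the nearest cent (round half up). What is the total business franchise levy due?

€36,522.80

2013-10-01 to 2014-05-23: 235 days at 0.8% → €6,013,000 × 0.8% × 235/365 = €30,971.0685
2014-05-24 to 2014-05-30: 7 days at 1.3% → €6,013,000 × 1.3% × 7/365 = €1,499.1315
2014-05-31 to 2014-09-30: 123 days at 0.2% → €6,013,000 × 0.2% × 123/365 = €4,052.5973
Total = €36,522.7973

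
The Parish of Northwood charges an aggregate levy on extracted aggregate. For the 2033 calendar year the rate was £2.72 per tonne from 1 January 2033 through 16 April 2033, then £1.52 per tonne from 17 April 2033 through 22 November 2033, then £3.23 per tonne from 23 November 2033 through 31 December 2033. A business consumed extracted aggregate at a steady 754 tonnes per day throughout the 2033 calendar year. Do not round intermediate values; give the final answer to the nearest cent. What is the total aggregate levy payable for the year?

£564,512.26

1 January – 16 April 2033: 106 days × 754 tonnes/day = 79,924 tonnes at £2.72/tonne → £217,393.28
17 April – 22 November 2033: 220 days × 754 tonnes/day = 165,880 tonnes at £1.52/tonne → £252,137.60
23 November – 31 December 2033: 39 days × 754 tonnes/day = 29,406 tonnes at £3.23/tonne → £94,981.38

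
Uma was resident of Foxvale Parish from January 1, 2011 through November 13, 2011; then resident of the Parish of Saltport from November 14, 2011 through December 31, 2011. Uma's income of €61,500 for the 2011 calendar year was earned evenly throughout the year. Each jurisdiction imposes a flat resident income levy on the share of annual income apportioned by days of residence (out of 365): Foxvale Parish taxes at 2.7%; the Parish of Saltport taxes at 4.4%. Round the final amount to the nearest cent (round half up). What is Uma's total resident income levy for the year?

Foxvale Parish, January 1 – November 13, 2011: 317 days → €61,500 × 2.7% × 317/365 = €1,442.1329
The Parish of Saltport, November 14 – December 31, 2011: 48 days → €61,500 × 4.4% × 48/365 = €355.8575
Total = €1,797.9904

€1,797.99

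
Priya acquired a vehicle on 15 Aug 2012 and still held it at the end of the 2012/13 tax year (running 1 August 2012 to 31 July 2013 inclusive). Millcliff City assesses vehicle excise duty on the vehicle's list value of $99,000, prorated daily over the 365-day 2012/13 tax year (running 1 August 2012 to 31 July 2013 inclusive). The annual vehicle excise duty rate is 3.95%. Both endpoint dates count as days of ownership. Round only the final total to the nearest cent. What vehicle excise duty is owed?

Days held (15 Aug 2012 – 31 Jul 2013): 351 out of 365
Tax = $99,000 × 3.95% × 351/365 = $3,760.5082

$3,760.51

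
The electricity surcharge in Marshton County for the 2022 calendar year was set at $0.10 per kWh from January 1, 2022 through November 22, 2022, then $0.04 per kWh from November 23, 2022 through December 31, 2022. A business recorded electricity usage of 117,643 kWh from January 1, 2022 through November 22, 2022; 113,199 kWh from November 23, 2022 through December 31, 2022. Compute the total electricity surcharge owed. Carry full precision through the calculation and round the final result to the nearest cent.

January 1 – November 22, 2022: 117,643 kWh at $0.10/kWh → $11,764.30
November 23 – December 31, 2022: 113,199 kWh at $0.04/kWh → $4,527.96

$16,292.26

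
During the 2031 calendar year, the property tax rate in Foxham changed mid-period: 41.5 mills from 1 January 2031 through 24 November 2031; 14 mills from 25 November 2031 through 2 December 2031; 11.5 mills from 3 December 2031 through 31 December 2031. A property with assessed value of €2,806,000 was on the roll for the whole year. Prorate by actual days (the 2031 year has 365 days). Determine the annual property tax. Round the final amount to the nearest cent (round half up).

€108,069.44

1 January – 24 November 2031: 328 days at 41.5 mills → €2,806,000 × 4.15% × 328/365 = €104,644.5808
25 November – 2 December 2031: 8 days at 14 mills → €2,806,000 × 1.4% × 8/365 = €861.0192
3 December – 31 December 2031: 29 days at 11.5 mills → €2,806,000 × 1.15% × 29/365 = €2,563.8384
Total = €108,069.4384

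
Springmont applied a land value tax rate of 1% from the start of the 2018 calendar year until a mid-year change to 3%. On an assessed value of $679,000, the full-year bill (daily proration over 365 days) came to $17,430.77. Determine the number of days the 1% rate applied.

79 days

Let d = days at the first rate; then 365 − d days at the second rate.
$679,000 × [1%·d + 3%·(365−d)] / 365 = $17,430.77
Solving gives d = 79, so the new rate took effect on March 21, 2018.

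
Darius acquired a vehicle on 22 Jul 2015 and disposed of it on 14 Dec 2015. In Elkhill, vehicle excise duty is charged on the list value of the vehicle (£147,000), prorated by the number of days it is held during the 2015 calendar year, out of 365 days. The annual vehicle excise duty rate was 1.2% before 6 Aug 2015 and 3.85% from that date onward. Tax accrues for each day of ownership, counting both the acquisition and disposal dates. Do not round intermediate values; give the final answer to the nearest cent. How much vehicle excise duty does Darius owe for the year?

£2,103.71

22 Jul – 5 Aug 2015: 15 days at 1.2% → £147,000 × 1.2% × 15/365 = £72.4932
6 Aug – 14 Dec 2015: 131 days at 3.85% → £147,000 × 3.85% × 131/365 = £2,031.2178
Total = £2,103.7110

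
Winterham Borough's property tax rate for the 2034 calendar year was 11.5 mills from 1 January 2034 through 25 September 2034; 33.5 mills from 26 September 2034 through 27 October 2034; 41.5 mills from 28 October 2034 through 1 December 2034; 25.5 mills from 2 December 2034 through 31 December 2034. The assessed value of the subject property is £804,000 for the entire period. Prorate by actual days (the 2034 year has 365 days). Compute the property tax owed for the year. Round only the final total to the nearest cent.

£14,034.76

1 January – 25 September 2034: 268 days at 11.5 mills → £804,000 × 1.15% × 268/365 = £6,788.8438
26 September – 27 October 2034: 32 days at 33.5 mills → £804,000 × 3.35% × 32/365 = £2,361.3370
28 October – 1 December 2034: 35 days at 41.5 mills → £804,000 × 4.15% × 35/365 = £3,199.4795
2 December – 31 December 2034: 30 days at 25.5 mills → £804,000 × 2.55% × 30/365 = £1,685.0959
Total = £14,034.7562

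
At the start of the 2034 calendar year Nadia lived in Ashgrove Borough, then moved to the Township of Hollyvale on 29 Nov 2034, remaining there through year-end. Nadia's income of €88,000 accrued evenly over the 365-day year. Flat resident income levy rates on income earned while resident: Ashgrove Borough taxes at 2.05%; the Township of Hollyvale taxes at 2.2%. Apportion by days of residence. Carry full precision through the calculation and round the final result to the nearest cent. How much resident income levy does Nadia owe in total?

Ashgrove Borough, 1 Jan – 28 Nov 2034: 332 days → €88,000 × 2.05% × 332/365 = €1,640.8986
The Township of Hollyvale, 29 Nov – 31 Dec 2034: 33 days → €88,000 × 2.2% × 33/365 = €175.0356
Total = €1,815.9342

€1,815.93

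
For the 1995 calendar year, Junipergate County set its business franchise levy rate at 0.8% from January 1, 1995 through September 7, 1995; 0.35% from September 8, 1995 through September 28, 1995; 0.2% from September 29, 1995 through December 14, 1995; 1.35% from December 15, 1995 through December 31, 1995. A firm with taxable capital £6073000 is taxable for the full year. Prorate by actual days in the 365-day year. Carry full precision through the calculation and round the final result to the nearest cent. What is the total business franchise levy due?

£40880.44

January 1 – September 7, 1995: 250 days at 0.8% → £6073000 × 0.8% × 250/365 = £33276.7123
September 8 – September 28, 1995: 21 days at 0.35% → £6073000 × 0.35% × 21/365 = £1222.9192
September 29 – December 14, 1995: 77 days at 0.2% → £6073000 × 0.2% × 77/365 = £2562.3068
December 15 – December 31, 1995: 17 days at 1.35% → £6073000 × 1.35% × 17/365 = £3818.5027
Total = £40880.4411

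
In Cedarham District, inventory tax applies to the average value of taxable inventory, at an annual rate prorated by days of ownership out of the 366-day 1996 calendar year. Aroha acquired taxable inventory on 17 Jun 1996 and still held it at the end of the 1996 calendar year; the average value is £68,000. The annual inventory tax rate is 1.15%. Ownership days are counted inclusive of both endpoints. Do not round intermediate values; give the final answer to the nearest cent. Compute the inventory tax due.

£423.05

Days held (17 Jun – 31 Dec 1996): 198 out of 366
Tax = £68,000 × 1.15% × 198/366 = £423.0492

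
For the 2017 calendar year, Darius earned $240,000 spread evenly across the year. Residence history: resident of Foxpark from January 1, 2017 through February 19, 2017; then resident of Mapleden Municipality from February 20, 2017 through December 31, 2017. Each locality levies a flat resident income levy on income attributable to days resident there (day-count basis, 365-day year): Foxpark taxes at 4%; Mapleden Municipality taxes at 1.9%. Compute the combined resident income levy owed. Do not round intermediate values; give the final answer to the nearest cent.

$5,250.41

Foxpark, January 1 – February 19, 2017: 50 days → $240,000 × 4% × 50/365 = $1,315.0685
Mapleden Municipality, February 20 – December 31, 2017: 315 days → $240,000 × 1.9% × 315/365 = $3,935.3425
Total = $5,250.4110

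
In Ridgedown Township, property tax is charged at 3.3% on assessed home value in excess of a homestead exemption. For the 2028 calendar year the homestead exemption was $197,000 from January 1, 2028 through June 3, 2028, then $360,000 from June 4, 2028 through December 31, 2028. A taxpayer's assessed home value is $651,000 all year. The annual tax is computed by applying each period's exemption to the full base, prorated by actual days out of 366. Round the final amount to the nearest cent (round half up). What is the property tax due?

January 1 – June 3, 2028: 155 days, exemption $197,000 → ($651,000 − $197,000) × 3.3% × 155/366 = $6,344.8361
June 4 – December 31, 2028: 211 days, exemption $360,000 → ($651,000 − $360,000) × 3.3% × 211/366 = $5,536.1557
Total = $11,880.9918

$11,880.99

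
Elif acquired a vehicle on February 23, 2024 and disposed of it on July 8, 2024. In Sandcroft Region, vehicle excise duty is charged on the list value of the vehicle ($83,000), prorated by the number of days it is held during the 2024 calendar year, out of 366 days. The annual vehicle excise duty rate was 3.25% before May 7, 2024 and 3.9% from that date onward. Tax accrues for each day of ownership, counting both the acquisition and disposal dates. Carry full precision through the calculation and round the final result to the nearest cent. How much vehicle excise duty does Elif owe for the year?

February 23 – May 6, 2024: 74 days at 3.25% → $83,000 × 3.25% × 74/366 = $545.3962
May 7 – July 8, 2024: 63 days at 3.9% → $83,000 × 3.9% × 63/366 = $557.1885
Total = $1,102.5847

$1,102.58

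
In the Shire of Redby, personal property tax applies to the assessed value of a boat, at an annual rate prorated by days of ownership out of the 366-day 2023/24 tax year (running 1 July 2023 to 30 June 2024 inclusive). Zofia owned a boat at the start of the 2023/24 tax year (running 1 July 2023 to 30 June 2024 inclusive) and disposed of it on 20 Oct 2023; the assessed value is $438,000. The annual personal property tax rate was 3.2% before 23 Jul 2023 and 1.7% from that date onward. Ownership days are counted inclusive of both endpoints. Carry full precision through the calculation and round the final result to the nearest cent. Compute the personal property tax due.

$2,673.48

1 Jul – 22 Jul 2023: 22 days at 3.2% → $438,000 × 3.2% × 22/366 = $842.4918
23 Jul – 20 Oct 2023: 90 days at 1.7% → $438,000 × 1.7% × 90/366 = $1,830.9836
Total = $2,673.4754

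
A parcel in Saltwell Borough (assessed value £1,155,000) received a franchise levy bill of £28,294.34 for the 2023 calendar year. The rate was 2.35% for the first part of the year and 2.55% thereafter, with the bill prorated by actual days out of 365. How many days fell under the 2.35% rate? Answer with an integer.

Let d = days at the first rate; then 365 − d days at the second rate.
£1,155,000 × [2.35%·d + 2.55%·(365−d)] / 365 = £28,294.34
Solving gives d = 183, so the new rate took effect on 3 July 2023.

183 days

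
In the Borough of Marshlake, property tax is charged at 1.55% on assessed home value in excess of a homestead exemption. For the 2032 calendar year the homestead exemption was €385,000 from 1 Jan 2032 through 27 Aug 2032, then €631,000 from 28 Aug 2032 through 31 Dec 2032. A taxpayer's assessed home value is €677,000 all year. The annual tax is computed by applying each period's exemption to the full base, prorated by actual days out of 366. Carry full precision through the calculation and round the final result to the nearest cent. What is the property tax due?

€3,213.33

1 Jan – 27 Aug 2032: 240 days, exemption €385,000 → (€677,000 − €385,000) × 1.55% × 240/366 = €2,967.8689
28 Aug – 31 Dec 2032: 126 days, exemption €631,000 → (€677,000 − €631,000) × 1.55% × 126/366 = €245.4590
Total = €3,213.3279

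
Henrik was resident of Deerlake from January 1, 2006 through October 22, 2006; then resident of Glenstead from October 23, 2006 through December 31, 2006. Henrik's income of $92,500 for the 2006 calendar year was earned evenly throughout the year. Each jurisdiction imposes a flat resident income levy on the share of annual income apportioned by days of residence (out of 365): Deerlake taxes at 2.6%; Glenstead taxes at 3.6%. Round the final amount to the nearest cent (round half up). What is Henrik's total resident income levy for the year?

$2,582.40

Deerlake, January 1 – October 22, 2006: 295 days → $92,500 × 2.6% × 295/365 = $1,943.7671
Glenstead, October 23 – December 31, 2006: 70 days → $92,500 × 3.6% × 70/365 = $638.6301
Total = $2,582.3973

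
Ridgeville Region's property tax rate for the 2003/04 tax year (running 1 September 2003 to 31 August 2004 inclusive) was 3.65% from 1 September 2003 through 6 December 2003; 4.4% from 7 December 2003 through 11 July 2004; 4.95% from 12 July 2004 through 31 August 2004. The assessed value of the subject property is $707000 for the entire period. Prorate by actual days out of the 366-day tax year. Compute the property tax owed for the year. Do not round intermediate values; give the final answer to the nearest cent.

$30244.53

1 September – 6 December 2003: 97 days at 3.65% → $707000 × 3.65% × 97/366 = $6839.1626
7 December 2003 – 11 July 2004: 218 days at 4.4% → $707000 × 4.4% × 218/366 = $18528.8087
12 July – 31 August 2004: 51 days at 4.95% → $707000 × 4.95% × 51/366 = $4876.5615
Total = $30244.5328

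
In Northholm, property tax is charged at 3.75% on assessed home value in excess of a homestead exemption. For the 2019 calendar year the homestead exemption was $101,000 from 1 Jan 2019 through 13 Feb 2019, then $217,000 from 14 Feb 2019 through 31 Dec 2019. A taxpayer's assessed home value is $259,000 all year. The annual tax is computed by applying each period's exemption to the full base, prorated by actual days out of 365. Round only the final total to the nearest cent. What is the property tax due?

1 Jan – 13 Feb 2019: 44 days, exemption $101,000 → ($259,000 − $101,000) × 3.75% × 44/365 = $714.2466
14 Feb – 31 Dec 2019: 321 days, exemption $217,000 → ($259,000 − $217,000) × 3.75% × 321/365 = $1,385.1370
Total = $2,099.3836

$2,099.38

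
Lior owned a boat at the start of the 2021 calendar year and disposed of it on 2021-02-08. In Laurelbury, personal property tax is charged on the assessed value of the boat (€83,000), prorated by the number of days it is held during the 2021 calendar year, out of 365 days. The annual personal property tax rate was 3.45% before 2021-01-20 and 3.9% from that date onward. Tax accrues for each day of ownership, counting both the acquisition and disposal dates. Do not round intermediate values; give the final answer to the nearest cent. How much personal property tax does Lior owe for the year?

2021-01-01 to 2021-01-19: 19 days at 3.45% → €83,000 × 3.45% × 19/365 = €149.0589
2021-01-20 to 2021-02-08: 20 days at 3.9% → €83,000 × 3.9% × 20/365 = €177.3699
Total = €326.4288

€326.43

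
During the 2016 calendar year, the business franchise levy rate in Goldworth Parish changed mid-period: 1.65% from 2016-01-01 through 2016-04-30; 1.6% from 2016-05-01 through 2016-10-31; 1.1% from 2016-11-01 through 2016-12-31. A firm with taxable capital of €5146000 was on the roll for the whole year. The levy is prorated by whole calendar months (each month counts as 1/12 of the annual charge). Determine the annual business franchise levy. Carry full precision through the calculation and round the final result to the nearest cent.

2016-01-01 to 2016-04-30: 4 months at 1.65% → €5146000 × 1.65% × 4/12 = €28303.0000
2016-05-01 to 2016-10-31: 6 months at 1.6% → €5146000 × 1.6% × 6/12 = €41168.0000
2016-11-01 to 2016-12-31: 2 months at 1.1% → €5146000 × 1.1% × 2/12 = €9434.3333
Total = €78905.3333

€78905.33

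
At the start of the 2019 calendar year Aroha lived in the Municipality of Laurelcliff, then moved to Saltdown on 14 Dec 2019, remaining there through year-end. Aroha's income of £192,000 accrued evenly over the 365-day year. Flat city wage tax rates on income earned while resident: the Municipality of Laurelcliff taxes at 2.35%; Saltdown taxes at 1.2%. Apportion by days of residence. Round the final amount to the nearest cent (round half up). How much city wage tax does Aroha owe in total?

The Municipality of Laurelcliff, 1 Jan – 13 Dec 2019: 347 days → £192,000 × 2.35% × 347/365 = £4,289.4904
Saltdown, 14 Dec – 31 Dec 2019: 18 days → £192,000 × 1.2% × 18/365 = £113.6219
Total = £4,403.1123

£4,403.11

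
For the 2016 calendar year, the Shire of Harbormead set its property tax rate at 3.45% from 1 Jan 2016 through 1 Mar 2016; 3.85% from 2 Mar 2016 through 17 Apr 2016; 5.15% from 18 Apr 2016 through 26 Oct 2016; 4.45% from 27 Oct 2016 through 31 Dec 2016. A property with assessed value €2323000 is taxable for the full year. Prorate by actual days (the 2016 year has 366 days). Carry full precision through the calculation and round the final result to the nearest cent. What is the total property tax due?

1 Jan – 1 Mar 2016: 61 days at 3.45% → €2323000 × 3.45% × 61/366 = €13357.2500
2 Mar – 17 Apr 2016: 47 days at 3.85% → €2323000 × 3.85% × 47/366 = €11484.8866
18 Apr – 26 Oct 2016: 192 days at 5.15% → €2323000 × 5.15% × 192/366 = €62759.0820
27 Oct – 31 Dec 2016: 66 days at 4.45% → €2323000 × 4.45% × 66/366 = €18641.1230
Total = €106242.3415

€106242.34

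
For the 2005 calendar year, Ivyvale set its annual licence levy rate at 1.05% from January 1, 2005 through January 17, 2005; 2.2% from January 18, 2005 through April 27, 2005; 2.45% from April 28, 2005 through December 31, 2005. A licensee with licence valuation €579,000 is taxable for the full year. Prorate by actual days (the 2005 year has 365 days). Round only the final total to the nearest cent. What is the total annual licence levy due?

€13,411.38

January 1 – January 17, 2005: 17 days at 1.05% → €579,000 × 1.05% × 17/365 = €283.1548
January 18 – April 27, 2005: 100 days at 2.2% → €579,000 × 2.2% × 100/365 = €3,489.8630
April 28 – December 31, 2005: 248 days at 2.45% → €579,000 × 2.45% × 248/365 = €9,638.3671
Total = €13,411.3849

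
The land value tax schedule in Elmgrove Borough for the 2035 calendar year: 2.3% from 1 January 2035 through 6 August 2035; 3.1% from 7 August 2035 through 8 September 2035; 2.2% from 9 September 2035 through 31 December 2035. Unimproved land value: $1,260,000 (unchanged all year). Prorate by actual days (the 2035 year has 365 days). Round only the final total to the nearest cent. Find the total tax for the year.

$29,497.81

1 January – 6 August 2035: 218 days at 2.3% → $1,260,000 × 2.3% × 218/365 = $17,308.6027
7 August – 8 September 2035: 33 days at 3.1% → $1,260,000 × 3.1% × 33/365 = $3,531.4521
9 September – 31 December 2035: 114 days at 2.2% → $1,260,000 × 2.2% × 114/365 = $8,657.7534
Total = $29,497.8082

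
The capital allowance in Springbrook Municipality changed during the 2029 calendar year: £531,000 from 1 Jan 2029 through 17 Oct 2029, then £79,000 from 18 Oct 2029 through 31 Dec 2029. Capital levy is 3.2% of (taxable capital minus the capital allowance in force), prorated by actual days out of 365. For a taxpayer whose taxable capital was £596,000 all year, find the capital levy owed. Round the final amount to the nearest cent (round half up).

1 Jan – 17 Oct 2029: 290 days, exemption £531,000 → (£596,000 − £531,000) × 3.2% × 290/365 = £1,652.6027
18 Oct – 31 Dec 2029: 75 days, exemption £79,000 → (£596,000 − £79,000) × 3.2% × 75/365 = £3,399.4521
Total = £5,052.0548

£5,052.05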